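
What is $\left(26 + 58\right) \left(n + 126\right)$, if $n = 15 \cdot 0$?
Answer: $10584$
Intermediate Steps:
$n = 0$
$\left(26 + 58\right) \left(n + 126\right) = \left(26 + 58\right) \left(0 + 126\right) = 84 \cdot 126 = 10584$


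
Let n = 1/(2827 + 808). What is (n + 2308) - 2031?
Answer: 1006896/3635 ≈ 277.00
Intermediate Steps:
n = 1/3635 ≈ 0.00027510
(n + 2308) - 2031 = (1/3635 + 2308) - 2031 = 8389581/3635 - 2031 = 1006896/3635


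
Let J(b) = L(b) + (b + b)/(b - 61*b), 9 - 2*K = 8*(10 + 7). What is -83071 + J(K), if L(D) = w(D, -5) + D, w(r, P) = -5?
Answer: -1247093/15 ≈ -83140.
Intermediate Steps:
L(D) = -5 + D
K = -127/2 (K = 9/2 - 4*(10 + 7) = 9/2 - 4*17 = 9/2 - 1/2*136 = 9/2 - 68 = -127/2 ≈ -63.500)
J(b) = -151/30 + b (J(b) = (-5 + b) + (b + b)/(b - 61*b) = (-5 + b) + (2*b)/((-60*b)) = (-5 + b) + (2*b)*(-1/(60*b)) = (-5 + b) - 1/30 = -151/30 + b)
-83071 + J(K) = -83071 + (-151/30 - 127/2) = -83071 - 1028/15 = -1247093/15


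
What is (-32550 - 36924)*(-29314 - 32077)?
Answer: 4265078334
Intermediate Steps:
(-32550 - 36924)*(-29314 - 32077) = -69474*(-61391) = 4265078334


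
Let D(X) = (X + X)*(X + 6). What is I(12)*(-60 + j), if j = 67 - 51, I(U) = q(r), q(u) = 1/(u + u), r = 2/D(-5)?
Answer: 110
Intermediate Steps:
D(X) = 2*X*(6 + X) (D(X) = (2*X)*(6 + X) = 2*X*(6 + X))
r = -⅕ (r = 2/((2*(-5)*(6 - 5))) = 2/((2*(-5)*1)) = 2/(-10) = 2*(-⅒) = -⅕ ≈ -0.20000)
q(u) = 1/(2*u)
I(U) = -5/2 (I(U) = 1/(2*(-⅕)) = (½)*(-5) = -5/2)
j = 16
I(12)*(-60 + j) = -5*(-60 + 16)/2 = -5/2*(-44) = 110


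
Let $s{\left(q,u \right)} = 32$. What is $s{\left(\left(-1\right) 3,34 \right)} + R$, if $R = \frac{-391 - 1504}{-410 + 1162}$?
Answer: $\frac{22169}{752} \approx 29.48$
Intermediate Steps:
$R = - \frac{1895}{752} \approx -2.5199$
$s{\left(\left(-1\right) 3,34 \right)} + R = 32 - \frac{1895}{752} = \frac{22169}{752}$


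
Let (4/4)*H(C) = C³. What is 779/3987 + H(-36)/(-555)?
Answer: 62149939/737595 ≈ 84.260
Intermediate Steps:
H(C) = C³
779/3987 + H(-36)/(-555) = 779/3987 + (-36)³/(-555) = 779*(1/3987) - 46656*(-1/555) = 779/3987 + 15552/185 = 62149939/737595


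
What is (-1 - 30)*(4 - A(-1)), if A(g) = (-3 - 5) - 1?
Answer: -403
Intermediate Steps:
A(g) = -9 (A(g) = -8 - 1 = -9)
(-1 - 30)*(4 - A(-1)) = (-1 - 30)*(4 - 1*(-9)) = -31*(4 + 9) = -31*13 = -403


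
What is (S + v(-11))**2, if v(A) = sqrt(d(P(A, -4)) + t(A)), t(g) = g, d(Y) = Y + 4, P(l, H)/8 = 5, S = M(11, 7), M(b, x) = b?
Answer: (11 + sqrt(33))**2 ≈ 280.38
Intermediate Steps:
S = 11
P(l, H) = 40 (P(l, H) = 8*5 = 40)
d(Y) = 4 + Y
v(A) = sqrt(44 + A) (v(A) = sqrt((4 + 40) + A) = sqrt(44 + A))
(S + v(-11))**2 = (11 + sqrt(44 - 11))**2 = (11 + sqrt(33))**2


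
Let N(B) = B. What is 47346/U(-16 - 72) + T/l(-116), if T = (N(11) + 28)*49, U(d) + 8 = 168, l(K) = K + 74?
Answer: 20033/80 ≈ 250.41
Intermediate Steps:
l(K) = 74 + K
U(d) = 160 (U(d) = -8 + 168 = 160)
T = 1911 (T = (11 + 28)*49 = 39*49 = 1911)
47346/U(-16 - 72) + T/l(-116) = 47346/160 + 1911/(74 - 116) = 47346*(1/160) + 1911/(-42) = 23673/80 + 1911*(-1/42) = 23673/80 - 91/2 = 20033/80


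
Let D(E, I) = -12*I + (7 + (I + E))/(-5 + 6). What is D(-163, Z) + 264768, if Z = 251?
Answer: 261851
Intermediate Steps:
D(E, I) = 7 + E - 11*I (D(E, I) = -12*I + (7 + (E + I))/1 = -12*I + (7 + E + I)*1 = -12*I + (7 + E + I) = 7 + E - 11*I)
D(-163, Z) + 264768 = (7 - 163 - 11*251) + 264768 = (7 - 163 - 2761) + 264768 = -2917 + 264768 = 261851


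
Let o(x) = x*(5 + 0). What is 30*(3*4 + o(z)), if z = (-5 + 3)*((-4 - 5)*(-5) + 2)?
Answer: -13740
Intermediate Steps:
z = -94 (z = -2*(-9*(-5) + 2) = -2*(45 + 2) = -2*47 = -94)
o(x) = 5*x (o(x) = x*5 = 5*x)
30*(3*4 + o(z)) = 30*(3*4 + 5*(-94)) = 30*(12 - 470) = 30*(-458) = -13740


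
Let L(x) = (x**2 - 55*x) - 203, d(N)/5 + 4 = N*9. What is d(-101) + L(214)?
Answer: 29258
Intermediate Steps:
d(N) = -20 + 45*N (d(N) = -20 + 5*(N*9) = -20 + 5*(9*N) = -20 + 45*N)
L(x) = -203 + x**2 - 55*x
d(-101) + L(214) = (-20 + 45*(-101)) + (-203 + 214**2 - 55*214) = (-20 - 4545) + (-203 + 45796 - 11770) = -4565 + 33823 = 29258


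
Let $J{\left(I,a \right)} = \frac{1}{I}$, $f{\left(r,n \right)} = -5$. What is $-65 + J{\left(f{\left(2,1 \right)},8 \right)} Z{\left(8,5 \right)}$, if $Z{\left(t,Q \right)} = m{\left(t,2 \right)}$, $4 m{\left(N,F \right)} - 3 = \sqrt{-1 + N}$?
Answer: $- \frac{1303}{20} - \frac{\sqrt{7}}{20} \approx -65.282$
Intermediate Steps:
$m{\left(N,F \right)} = \frac{3}{4} + \frac{\sqrt{-1 + N}}{4}$
$Z{\left(t,Q \right)} = \frac{3}{4} + \frac{\sqrt{-1 + t}}{4}$
$-65 + J{\left(f{\left(2,1 \right)},8 \right)} Z{\left(8,5 \right)} = -65 + \frac{\frac{3}{4} + \frac{\sqrt{-1 + 8}}{4}}{-5} = -65 - \frac{\frac{3}{4} + \frac{\sqrt{7}}{4}}{5} = -65 - \left(\frac{3}{20} + \frac{\sqrt{7}}{20}\right) = - \frac{1303}{20} - \frac{\sqrt{7}}{20}$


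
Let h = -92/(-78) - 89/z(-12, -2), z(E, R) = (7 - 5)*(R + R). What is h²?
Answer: 14737921/97344 ≈ 151.40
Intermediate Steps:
z(E, R) = 4*R (z(E, R) = 2*(2*R) = 4*R)
h = 3839/312 (h = -92/(-78) - 89/(4*(-2)) = -92*(-1/78) - 89/(-8) = 46/39 - 89*(-⅛) = 46/39 + 89/8 = 3839/312 ≈ 12.304)
h² = (3839/312)² = 14737921/97344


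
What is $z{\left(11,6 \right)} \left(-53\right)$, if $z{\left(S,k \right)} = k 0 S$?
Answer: $0$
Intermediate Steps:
$z{\left(S,k \right)} = 0$ ($z{\left(S,k \right)} = k 0 = 0$)
$z{\left(11,6 \right)} \left(-53\right) = 0 \left(-53\right) = 0$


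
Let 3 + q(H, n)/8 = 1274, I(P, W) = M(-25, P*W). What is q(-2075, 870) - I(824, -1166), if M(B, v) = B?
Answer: 10193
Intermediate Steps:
I(P, W) = -25
q(H, n) = 10168 (q(H, n) = -24 + 8*1274 = -24 + 10192 = 10168)
q(-2075, 870) - I(824, -1166) = 10168 - 1*(-25) = 10168 + 25 = 10193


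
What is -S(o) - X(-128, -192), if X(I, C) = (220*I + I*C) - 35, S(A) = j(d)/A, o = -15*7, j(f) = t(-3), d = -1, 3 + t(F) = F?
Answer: 126663/35 ≈ 3618.9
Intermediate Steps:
t(F) = -3 + F
j(f) = -6 (j(f) = -3 - 3 = -6)
o = -105
S(A) = -6/A
X(I, C) = -35 + 220*I + C*I (X(I, C) = (220*I + C*I) - 35 = -35 + 220*I + C*I)
-S(o) - X(-128, -192) = -(-6)/(-105) - (-35 + 220*(-128) - 192*(-128)) = -(-6)*(-1)/105 - (-35 - 28160 + 24576) = -1*2/35 - 1*(-3619) = -2/35 + 3619 = 126663/35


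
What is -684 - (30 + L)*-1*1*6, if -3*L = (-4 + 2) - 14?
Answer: -472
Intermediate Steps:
L = 16/3 (L = -((-4 + 2) - 14)/3 = -(-2 - 14)/3 = -⅓*(-16) = 16/3 ≈ 5.3333)
-684 - (30 + L)*-1*1*6 = -684 - (30 + 16/3)*-1*1*6 = -684 - 106*(-1*6)/3 = -684 - 106*(-6)/3 = -684 - 1*(-212) = -684 + 212 = -472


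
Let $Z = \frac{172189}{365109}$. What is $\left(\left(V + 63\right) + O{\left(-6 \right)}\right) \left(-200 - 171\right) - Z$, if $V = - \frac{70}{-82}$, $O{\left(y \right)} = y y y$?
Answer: $\frac{844963968733}{14969469} \approx 56446.0$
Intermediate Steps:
$O{\left(y \right)} = y^{3}$ ($O{\left(y \right)} = y^{2} y = y^{3}$)
$V = \frac{35}{41}$ ($V = \left(-70\right) \left(- \frac{1}{82}\right) = \frac{35}{41} \approx 0.85366$)
$Z = \frac{172189}{365109}$ ($Z = 172189 \cdot \frac{1}{365109} = \frac{172189}{365109} \approx 0.47161$)
$\left(\left(V + 63\right) + O{\left(-6 \right)}\right) \left(-200 - 171\right) - Z = \left(\left(\frac{35}{41} + 63\right) + \left(-6\right)^{3}\right) \left(-200 - 171\right) - \frac{172189}{365109} = \left(\frac{2618}{41} - 216\right) \left(-371\right) - \frac{172189}{365109} = \left(- \frac{6238}{41}\right) \left(-371\right) - \frac{172189}{365109} = \frac{2314298}{41} - \frac{172189}{365109} = \frac{844963968733}{14969469}$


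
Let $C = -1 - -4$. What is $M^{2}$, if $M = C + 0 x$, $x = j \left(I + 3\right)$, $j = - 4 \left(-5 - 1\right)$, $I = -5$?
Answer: $9$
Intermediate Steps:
$j = 24$ ($j = \left(-4\right) \left(-6\right) = 24$)
$x = -48$ ($x = 24 \left(-5 + 3\right) = 24 \left(-2\right) = -48$)
$C = 3$ ($C = -1 + 4 = 3$)
$M = 3$ ($M = 3 + 0 \left(-48\right) = 3 + 0 = 3$)
$M^{2} = 3^{2} = 9$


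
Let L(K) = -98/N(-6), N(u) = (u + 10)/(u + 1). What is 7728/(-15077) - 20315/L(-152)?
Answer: -122894374/738773 ≈ -166.35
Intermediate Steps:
N(u) = (10 + u)/(1 + u)
L(K) = 245/2 (L(K) = -98*(1 - 6)/(10 - 6) = -98/(4/(-5)) = -98/((-⅕*4)) = -98/(-⅘) = -98*(-5/4) = 245/2)
7728/(-15077) - 20315/L(-152) = 7728/(-15077) - 20315/245/2 = 7728*(-1/15077) - 20315*2/245 = -7728/15077 - 8126/49 = -122894374/738773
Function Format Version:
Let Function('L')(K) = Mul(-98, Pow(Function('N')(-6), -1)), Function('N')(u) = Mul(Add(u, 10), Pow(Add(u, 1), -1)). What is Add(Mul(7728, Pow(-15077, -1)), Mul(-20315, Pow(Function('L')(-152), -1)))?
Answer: Rational(-122894374, 738773) ≈ -166.35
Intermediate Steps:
Function('N')(u) = Mul(Pow(Add(1, u), -1), Add(10, u)) (Function('N')(u) = Mul(Add(10, u), Pow(Add(1, u), -1)) = Mul(Pow(Add(1, u), -1), Add(10, u)))
Function('L')(K) = Rational(245, 2) (Function('L')(K) = Mul(-98, Pow(Mul(Pow(Add(1, -6), -1), Add(10, -6)), -1)) = Mul(-98, Pow(Mul(Pow(-5, -1), 4), -1)) = Mul(-98, Pow(Mul(Rational(-1, 5), 4), -1)) = Mul(-98, Pow(Rational(-4, 5), -1)) = Mul(-98, Rational(-5, 4)) = Rational(245, 2))
Add(Mul(7728, Pow(-15077, -1)), Mul(-20315, Pow(Function('L')(-152), -1))) = Add(Mul(7728, Pow(-15077, -1)), Mul(-20315, Pow(Rational(245, 2), -1))) = Add(Mul(7728, Rational(-1, 15077)), Mul(-20315, Rational(2, 245))) = Add(Rational(-7728, 15077), Rational(-8126, 49)) = Rational(-122894374, 738773)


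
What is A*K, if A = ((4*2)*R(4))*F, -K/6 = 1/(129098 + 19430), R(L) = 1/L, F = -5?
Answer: 15/37132 ≈ 0.00040396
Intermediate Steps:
K = -3/74264 (K = -6/(129098 + 19430) = -6/148528 = -6*1/148528 = -3/74264 ≈ -4.0396e-5)
A = -10 (A = ((4*2)/4)*(-5) = (8*(1/4))*(-5) = 2*(-5) = -10)
A*K = -10*(-3/74264) = 15/37132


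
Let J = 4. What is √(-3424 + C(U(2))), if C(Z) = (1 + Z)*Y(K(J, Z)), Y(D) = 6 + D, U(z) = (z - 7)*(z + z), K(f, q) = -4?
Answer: I*√3462 ≈ 58.839*I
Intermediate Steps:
U(z) = 2*z*(-7 + z) (U(z) = (-7 + z)*(2*z) = 2*z*(-7 + z))
C(Z) = 2 + 2*Z (C(Z) = (1 + Z)*(6 - 4) = (1 + Z)*2 = 2 + 2*Z)
√(-3424 + C(U(2))) = √(-3424 + (2 + 2*(2*2*(-7 + 2)))) = √(-3424 + (2 + 2*(2*2*(-5)))) = √(-3424 + (2 + 2*(-20))) = √(-3424 + (2 - 40)) = √(-3424 - 38) = √(-3462) = I*√3462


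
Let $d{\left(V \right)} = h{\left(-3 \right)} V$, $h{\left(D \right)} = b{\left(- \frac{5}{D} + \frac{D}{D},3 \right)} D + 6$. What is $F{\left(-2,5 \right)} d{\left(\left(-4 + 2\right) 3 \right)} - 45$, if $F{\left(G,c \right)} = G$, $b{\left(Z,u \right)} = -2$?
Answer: $99$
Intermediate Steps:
$h{\left(D \right)} = 6 - 2 D$ ($h{\left(D \right)} = - 2 D + 6 = 6 - 2 D$)
$d{\left(V \right)} = 12 V$ ($d{\left(V \right)} = \left(6 - -6\right) V = \left(6 + 6\right) V = 12 V$)
$F{\left(-2,5 \right)} d{\left(\left(-4 + 2\right) 3 \right)} - 45 = - 2 \cdot 12 \left(-4 + 2\right) 3 - 45 = - 2 \cdot 12 \left(\left(-2\right) 3\right) - 45 = - 2 \cdot 12 \left(-6\right) - 45 = \left(-2\right) \left(-72\right) - 45 = 144 - 45 = 99$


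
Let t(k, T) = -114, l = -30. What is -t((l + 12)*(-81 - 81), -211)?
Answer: 114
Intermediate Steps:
-t((l + 12)*(-81 - 81), -211) = -1*(-114) = 114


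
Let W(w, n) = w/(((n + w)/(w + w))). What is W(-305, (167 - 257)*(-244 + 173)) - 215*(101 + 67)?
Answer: -43920830/1217 ≈ -36089.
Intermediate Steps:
W(w, n) = 2*w²/(n + w) (W(w, n) = w/(((n + w)/((2*w)))) = w/(((n + w)*(1/(2*w)))) = w/(((n + w)/(2*w))) = w*(2*w/(n + w)) = 2*w²/(n + w))
W(-305, (167 - 257)*(-244 + 173)) - 215*(101 + 67) = 2*(-305)²/((167 - 257)*(-244 + 173) - 305) - 215*(101 + 67) = 2*93025/(-90*(-71) - 305) - 215*168 = 2*93025/(6390 - 305) - 36120 = 2*93025/6085 - 36120 = 2*93025*(1/6085) - 36120 = 37210/1217 - 36120 = -43920830/1217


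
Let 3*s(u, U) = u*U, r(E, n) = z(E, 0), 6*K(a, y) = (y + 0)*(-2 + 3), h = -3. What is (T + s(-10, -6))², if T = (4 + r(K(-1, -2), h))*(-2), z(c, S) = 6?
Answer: 0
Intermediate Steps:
K(a, y) = y/6 (K(a, y) = ((y + 0)*(-2 + 3))/6 = (y*1)/6 = y/6)
r(E, n) = 6
s(u, U) = U*u/3 (s(u, U) = (u*U)/3 = (U*u)/3 = U*u/3)
T = -20 (T = (4 + 6)*(-2) = 10*(-2) = -20)
(T + s(-10, -6))² = (-20 + (⅓)*(-6)*(-10))² = (-20 + 20)² = 0² = 0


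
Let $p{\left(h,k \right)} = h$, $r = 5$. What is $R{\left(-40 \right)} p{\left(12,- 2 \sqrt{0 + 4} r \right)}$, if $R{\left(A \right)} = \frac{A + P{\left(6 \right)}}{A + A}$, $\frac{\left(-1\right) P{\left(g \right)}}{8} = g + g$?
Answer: $\frac{102}{5} \approx 20.4$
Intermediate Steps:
$P{\left(g \right)} = - 16 g$ ($P{\left(g \right)} = - 8 \left(g + g\right) = - 8 \cdot 2 g = - 16 g$)
$R{\left(A \right)} = \frac{-96 + A}{2 A}$ ($R{\left(A \right)} = \frac{A - 96}{A + A} = \frac{A - 96}{2 A} = \left(-96 + A\right) \frac{1}{2 A} = \frac{-96 + A}{2 A}$)
$R{\left(-40 \right)} p{\left(12,- 2 \sqrt{0 + 4} r \right)} = \frac{-96 - 40}{2 \left(-40\right)} 12 = \frac{1}{2} \left(- \frac{1}{40}\right) \left(-136\right) 12 = \frac{17}{10} \cdot 12 = \frac{102}{5}$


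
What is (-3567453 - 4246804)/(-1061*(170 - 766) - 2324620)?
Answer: 7814257/1692264 ≈ 4.6176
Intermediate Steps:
(-3567453 - 4246804)/(-1061*(170 - 766) - 2324620) = -7814257/(-1061*(-596) - 2324620) = -7814257/(632356 - 2324620) = -7814257/(-1692264) = -7814257*(-1/1692264) = 7814257/1692264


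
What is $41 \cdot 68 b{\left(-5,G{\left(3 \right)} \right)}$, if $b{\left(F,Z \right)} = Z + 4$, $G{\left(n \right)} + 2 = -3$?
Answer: $-2788$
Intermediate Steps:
$G{\left(n \right)} = -5$ ($G{\left(n \right)} = -2 - 3 = -5$)
$b{\left(F,Z \right)} = 4 + Z$
$41 \cdot 68 b{\left(-5,G{\left(3 \right)} \right)} = 41 \cdot 68 \left(4 - 5\right) = 2788 \left(-1\right) = -2788$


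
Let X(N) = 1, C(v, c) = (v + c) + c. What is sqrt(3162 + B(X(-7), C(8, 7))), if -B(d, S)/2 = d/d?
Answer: 2*sqrt(790) ≈ 56.214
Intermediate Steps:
C(v, c) = v + 2*c (C(v, c) = (c + v) + c = v + 2*c)
B(d, S) = -2 (B(d, S) = -2*d/d = -2*1 = -2)
sqrt(3162 + B(X(-7), C(8, 7))) = sqrt(3162 - 2) = sqrt(3160) = 2*sqrt(790)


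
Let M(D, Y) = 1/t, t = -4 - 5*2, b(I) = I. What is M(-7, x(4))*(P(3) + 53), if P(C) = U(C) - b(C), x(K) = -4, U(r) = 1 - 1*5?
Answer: -23/7 ≈ -3.2857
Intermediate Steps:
U(r) = -4 (U(r) = 1 - 5 = -4)
t = -14 (t = -4 - 10 = -14)
P(C) = -4 - C
M(D, Y) = -1/14 (M(D, Y) = 1/(-14) = -1/14)
M(-7, x(4))*(P(3) + 53) = -((-4 - 1*3) + 53)/14 = -((-4 - 3) + 53)/14 = -(-7 + 53)/14 = -1/14*46 = -23/7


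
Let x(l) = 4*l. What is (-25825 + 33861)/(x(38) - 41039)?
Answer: -1148/5841 ≈ -0.19654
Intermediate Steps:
(-25825 + 33861)/(x(38) - 41039) = (-25825 + 33861)/(4*38 - 41039) = 8036/(152 - 41039) = 8036/(-40887) = 8036*(-1/40887) = -1148/5841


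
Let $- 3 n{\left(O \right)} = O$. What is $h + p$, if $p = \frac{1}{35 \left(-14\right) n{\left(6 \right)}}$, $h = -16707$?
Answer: $- \frac{16372859}{980} \approx -16707.0$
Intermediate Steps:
$n{\left(O \right)} = - \frac{O}{3}$
$p = \frac{1}{980}$ ($p = \frac{1}{35 \left(-14\right) \left(\left(- \frac{1}{3}\right) 6\right)} = \frac{1}{\left(-490\right) \left(-2\right)} = \frac{1}{980} \approx 0.0010204$)
$h + p = -16707 + \frac{1}{980} = - \frac{16372859}{980}$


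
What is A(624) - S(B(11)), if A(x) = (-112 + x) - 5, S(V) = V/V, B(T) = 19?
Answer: 506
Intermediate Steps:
S(V) = 1
A(x) = -117 + x
A(624) - S(B(11)) = (-117 + 624) - 1*1 = 507 - 1 = 506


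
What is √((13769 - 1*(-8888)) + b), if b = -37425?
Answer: 4*I*√923 ≈ 121.52*I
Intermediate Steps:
√((13769 - 1*(-8888)) + b) = √((13769 - 1*(-8888)) - 37425) = √((13769 + 8888) - 37425) = √(22657 - 37425) = √(-14768) = 4*I*√923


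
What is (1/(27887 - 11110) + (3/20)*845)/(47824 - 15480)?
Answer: 8505943/2170541152 ≈ 0.0039188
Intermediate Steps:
(1/(27887 - 11110) + (3/20)*845)/(47824 - 15480) = (1/16777 + (3*(1/20))*845)/32344 = (1/16777 + (3/20)*845)*(1/32344) = (1/16777 + 507/4)*(1/32344) = (8505943/67108)*(1/32344) = 8505943/2170541152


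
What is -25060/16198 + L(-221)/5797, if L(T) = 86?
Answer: -10277128/6707129 ≈ -1.5323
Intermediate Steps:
-25060/16198 + L(-221)/5797 = -25060/16198 + 86/5797 = -25060*1/16198 + 86*(1/5797) = -1790/1157 + 86/5797 = -10277128/6707129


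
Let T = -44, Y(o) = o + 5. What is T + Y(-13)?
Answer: -52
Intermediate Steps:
Y(o) = 5 + o
T + Y(-13) = -44 + (5 - 13) = -44 - 8 = -52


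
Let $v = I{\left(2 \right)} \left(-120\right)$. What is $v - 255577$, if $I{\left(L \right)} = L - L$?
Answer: $-255577$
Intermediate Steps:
$I{\left(L \right)} = 0$
$v = 0$ ($v = 0 \left(-120\right) = 0$)
$v - 255577 = 0 - 255577 = -255577$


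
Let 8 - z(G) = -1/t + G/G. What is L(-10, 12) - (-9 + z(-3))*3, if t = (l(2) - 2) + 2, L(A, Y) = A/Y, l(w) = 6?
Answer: 14/3 ≈ 4.6667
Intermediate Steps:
t = 6 (t = (6 - 2) + 2 = 4 + 2 = 6)
z(G) = 43/6 (z(G) = 8 - (-1/6 + G/G) = 8 - (-1*1/6 + 1) = 8 - (-1/6 + 1) = 8 - 1*5/6 = 8 - 5/6 = 43/6)
L(-10, 12) - (-9 + z(-3))*3 = -10/12 - (-9 + 43/6)*3 = -10*1/12 - (-11)*3/6 = -5/6 - 1*(-11/2) = -5/6 + 11/2 = 14/3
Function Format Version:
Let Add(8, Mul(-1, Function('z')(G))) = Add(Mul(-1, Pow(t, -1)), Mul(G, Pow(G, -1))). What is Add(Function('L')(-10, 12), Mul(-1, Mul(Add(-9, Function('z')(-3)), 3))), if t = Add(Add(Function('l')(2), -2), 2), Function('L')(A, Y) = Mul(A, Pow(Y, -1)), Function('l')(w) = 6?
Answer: Rational(14, 3) ≈ 4.6667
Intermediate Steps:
t = 6 (t = Add(Add(6, -2), 2) = Add(4, 2) = 6)
Function('z')(G) = Rational(43, 6) (Function('z')(G) = Add(8, Mul(-1, Add(Mul(-1, Pow(6, -1)), Mul(G, Pow(G, -1))))) = Add(8, Mul(-1, Add(Mul(-1, Rational(1, 6)), 1))) = Add(8, Mul(-1, Add(Rational(-1, 6), 1))) = Add(8, Mul(-1, Rational(5, 6))) = Add(8, Rational(-5, 6)) = Rational(43, 6))
Add(Function('L')(-10, 12), Mul(-1, Mul(Add(-9, Function('z')(-3)), 3))) = Add(Mul(-10, Pow(12, -1)), Mul(-1, Mul(Add(-9, Rational(43, 6)), 3))) = Add(Mul(-10, Rational(1, 12)), Mul(-1, Mul(Rational(-11, 6), 3))) = Add(Rational(-5, 6), Mul(-1, Rational(-11, 2))) = Add(Rational(-5, 6), Rational(11, 2)) = Rational(14, 3)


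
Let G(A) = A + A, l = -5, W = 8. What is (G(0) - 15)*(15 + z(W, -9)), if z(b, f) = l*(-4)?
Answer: -525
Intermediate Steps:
z(b, f) = 20 (z(b, f) = -5*(-4) = 20)
G(A) = 2*A
(G(0) - 15)*(15 + z(W, -9)) = (2*0 - 15)*(15 + 20) = (0 - 15)*35 = -15*35 = -525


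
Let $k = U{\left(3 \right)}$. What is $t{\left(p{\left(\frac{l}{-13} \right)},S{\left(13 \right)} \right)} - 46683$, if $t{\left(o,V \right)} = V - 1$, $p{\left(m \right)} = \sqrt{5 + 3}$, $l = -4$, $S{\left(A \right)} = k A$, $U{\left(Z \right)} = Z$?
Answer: $-46645$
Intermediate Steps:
$k = 3$
$S{\left(A \right)} = 3 A$
$p{\left(m \right)} = 2 \sqrt{2}$ ($p{\left(m \right)} = \sqrt{8} = 2 \sqrt{2}$)
$t{\left(o,V \right)} = -1 + V$
$t{\left(p{\left(\frac{l}{-13} \right)},S{\left(13 \right)} \right)} - 46683 = \left(-1 + 3 \cdot 13\right) - 46683 = \left(-1 + 39\right) - 46683 = 38 - 46683 = -46645$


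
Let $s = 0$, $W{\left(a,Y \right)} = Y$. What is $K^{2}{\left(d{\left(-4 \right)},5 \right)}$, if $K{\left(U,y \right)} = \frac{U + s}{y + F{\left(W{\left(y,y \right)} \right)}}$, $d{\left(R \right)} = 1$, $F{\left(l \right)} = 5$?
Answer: $\frac{1}{100} \approx 0.01$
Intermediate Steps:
$K{\left(U,y \right)} = \frac{U}{5 + y}$ ($K{\left(U,y \right)} = \frac{U + 0}{y + 5} = \frac{U}{5 + y}$)
$K^{2}{\left(d{\left(-4 \right)},5 \right)} = \left(1 \frac{1}{5 + 5}\right)^{2} = \left(1 \cdot \frac{1}{10}\right)^{2} = \left(\frac{1}{10}\right)^{2} = \frac{1}{100}$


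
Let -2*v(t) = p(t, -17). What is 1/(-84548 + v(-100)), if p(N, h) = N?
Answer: -1/84498 ≈ -1.1835e-5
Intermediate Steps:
v(t) = -t/2
1/(-84548 + v(-100)) = 1/(-84548 - 1/2*(-100)) = 1/(-84548 + 50) = 1/(-84498) = -1/84498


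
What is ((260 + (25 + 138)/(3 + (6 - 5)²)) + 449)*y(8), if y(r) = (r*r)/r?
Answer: 5998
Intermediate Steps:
y(r) = r (y(r) = r²/r = r)
((260 + (25 + 138)/(3 + (6 - 5)²)) + 449)*y(8) = ((260 + (25 + 138)/(3 + (6 - 5)²)) + 449)*8 = ((260 + 163/(3 + 1²)) + 449)*8 = ((260 + 163/(3 + 1)) + 449)*8 = ((260 + 163/4) + 449)*8 = (1203/4 + 449)*8 = (2999/4)*8 = 5998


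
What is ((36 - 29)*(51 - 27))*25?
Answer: 4200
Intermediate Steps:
((36 - 29)*(51 - 27))*25 = (7*24)*25 = 168*25 = 4200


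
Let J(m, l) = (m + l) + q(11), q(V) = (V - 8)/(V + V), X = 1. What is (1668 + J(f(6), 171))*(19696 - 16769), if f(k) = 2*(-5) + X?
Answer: 117849801/22 ≈ 5.3568e+6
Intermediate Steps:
f(k) = -9 (f(k) = 2*(-5) + 1 = -10 + 1 = -9)
q(V) = (-8 + V)/(2*V) (q(V) = (-8 + V)/((2*V)) = (-8 + V)*(1/(2*V)) = (-8 + V)/(2*V))
J(m, l) = 3/22 + l + m (J(m, l) = (m + l) + (1/2)*(-8 + 11)/11 = (l + m) + (1/2)*(1/11)*3 = (l + m) + 3/22 = 3/22 + l + m)
(1668 + J(f(6), 171))*(19696 - 16769) = (1668 + (3/22 + 171 - 9))*(19696 - 16769) = (1668 + 3567/22)*2927 = (40263/22)*2927 = 117849801/22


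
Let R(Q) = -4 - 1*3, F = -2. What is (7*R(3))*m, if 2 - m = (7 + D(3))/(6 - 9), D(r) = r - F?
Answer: -294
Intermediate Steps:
D(r) = 2 + r (D(r) = r - 1*(-2) = r + 2 = 2 + r)
m = 6 (m = 2 - (7 + (2 + 3))/(6 - 9) = 2 - (7 + 5)/(-3) = 2 - 12*(-1)/3 = 2 - 1*(-4) = 2 + 4 = 6)
R(Q) = -7 (R(Q) = -4 - 3 = -7)
(7*R(3))*m = (7*(-7))*6 = -49*6 = -294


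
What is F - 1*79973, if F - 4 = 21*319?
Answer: -73270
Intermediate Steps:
F = 6703 (F = 4 + 21*319 = 4 + 6699 = 6703)
F - 1*79973 = 6703 - 1*79973 = 6703 - 79973 = -73270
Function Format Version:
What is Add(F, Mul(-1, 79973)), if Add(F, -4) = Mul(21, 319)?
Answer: -73270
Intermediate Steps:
F = 6703 (F = Add(4, Mul(21, 319)) = Add(4, 6699) = 6703)
Add(F, Mul(-1, 79973)) = Add(6703, Mul(-1, 79973)) = Add(6703, -79973) = -73270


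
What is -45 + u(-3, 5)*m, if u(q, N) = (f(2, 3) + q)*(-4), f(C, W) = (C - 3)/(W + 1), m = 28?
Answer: 319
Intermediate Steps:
f(C, W) = (-3 + C)/(1 + W)
u(q, N) = 1 - 4*q (u(q, N) = ((-3 + 2)/(1 + 3) + q)*(-4) = (-1/4 + q)*(-4) = 1 - 4*q)
-45 + u(-3, 5)*m = -45 + (1 - 4*(-3))*28 = -45 + (1 + 12)*28 = -45 + 13*28 = -45 + 364 = 319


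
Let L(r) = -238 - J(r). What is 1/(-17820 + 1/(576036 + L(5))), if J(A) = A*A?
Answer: -575773/10260274859 ≈ -5.6117e-5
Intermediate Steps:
J(A) = A²
L(r) = -238 - r²
1/(-17820 + 1/(576036 + L(5))) = 1/(-17820 + 1/(576036 + (-238 - 1*5²))) = 1/(-17820 + 1/(576036 + (-238 - 1*25))) = 1/(-17820 + 1/(576036 + (-238 - 25))) = 1/(-17820 + 1/(576036 - 263)) = 1/(-17820 + 1/575773) = 1/(-10260274859/575773) = -575773/10260274859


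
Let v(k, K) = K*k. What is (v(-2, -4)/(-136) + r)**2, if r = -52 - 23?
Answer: 1628176/289 ≈ 5633.8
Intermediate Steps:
r = -75
(v(-2, -4)/(-136) + r)**2 = (-4*(-2)/(-136) - 75)**2 = (8*(-1/136) - 75)**2 = (-1/17 - 75)**2 = (-1276/17)**2 = 1628176/289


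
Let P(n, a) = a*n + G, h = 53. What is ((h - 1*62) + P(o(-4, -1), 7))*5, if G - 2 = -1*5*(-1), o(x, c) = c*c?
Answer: 25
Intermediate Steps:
o(x, c) = c²
G = 7 (G = 2 - 1*5*(-1) = 2 - 5*(-1) = 2 + 5 = 7)
P(n, a) = 7 + a*n (P(n, a) = a*n + 7 = 7 + a*n)
((h - 1*62) + P(o(-4, -1), 7))*5 = ((53 - 1*62) + (7 + 7*(-1)²))*5 = ((53 - 62) + (7 + 7*1))*5 = (-9 + (7 + 7))*5 = (-9 + 14)*5 = 5*5 = 25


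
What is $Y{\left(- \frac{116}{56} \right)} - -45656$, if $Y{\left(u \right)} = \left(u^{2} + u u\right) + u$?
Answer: $\frac{2237463}{49} \approx 45663.0$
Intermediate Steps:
$Y{\left(u \right)} = u + 2 u^{2}$ ($Y{\left(u \right)} = \left(u^{2} + u^{2}\right) + u = 2 u^{2} + u = u + 2 u^{2}$)
$Y{\left(- \frac{116}{56} \right)} - -45656 = - \frac{116}{56} \left(1 + 2 \left(- \frac{116}{56}\right)\right) - -45656 = \left(-116\right) \frac{1}{56} \left(1 + 2 \left(\left(-116\right) \frac{1}{56}\right)\right) + 45656 = - \frac{29 \left(1 + 2 \left(- \frac{29}{14}\right)\right)}{14} + 45656 = - \frac{29 \left(1 - \frac{29}{7}\right)}{14} + 45656 = \left(- \frac{29}{14}\right) \left(- \frac{22}{7}\right) + 45656 = \frac{319}{49} + 45656 = \frac{2237463}{49}$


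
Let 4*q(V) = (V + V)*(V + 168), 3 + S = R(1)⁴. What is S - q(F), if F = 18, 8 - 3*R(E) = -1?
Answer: -1596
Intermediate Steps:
R(E) = 3 (R(E) = 8/3 - ⅓*(-1) = 8/3 + ⅓ = 3)
S = 78 (S = -3 + 3⁴ = -3 + 81 = 78)
q(V) = V*(168 + V)/2 (q(V) = ((V + V)*(V + 168))/4 = ((2*V)*(168 + V))/4 = (2*V*(168 + V))/4 = V*(168 + V)/2)
S - q(F) = 78 - 18*(168 + 18)/2 = 78 - 18*186/2 = 78 - 1*1674 = 78 - 1674 = -1596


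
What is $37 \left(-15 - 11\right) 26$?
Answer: $-25012$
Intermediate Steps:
$37 \left(-15 - 11\right) 26 = 37 \left(-26\right) 26 = \left(-962\right) 26 = -25012$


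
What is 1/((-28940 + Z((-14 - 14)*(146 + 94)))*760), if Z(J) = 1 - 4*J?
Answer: -1/1564840 ≈ -6.3904e-7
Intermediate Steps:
1/((-28940 + Z((-14 - 14)*(146 + 94)))*760) = 1/(-28940 + (1 - 4*(-14 - 14)*(146 + 94))*760) = (1/760)/(-28940 + (1 - (-112)*240)) = (1/760)/(-28940 + (1 - 4*(-6720))) = (1/760)/(-28940 + (1 + 26880)) = (1/760)/(-28940 + 26881) = (1/760)/(-2059) = -1/2059*1/760 = -1/1564840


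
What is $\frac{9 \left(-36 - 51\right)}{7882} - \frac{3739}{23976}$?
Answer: $- \frac{24122003}{94489416} \approx -0.25529$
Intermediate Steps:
$\frac{9 \left(-36 - 51\right)}{7882} - \frac{3739}{23976} = 9 \left(-87\right) \frac{1}{7882} - \frac{3739}{23976} = \left(-783\right) \frac{1}{7882} - \frac{3739}{23976} = - \frac{783}{7882} - \frac{3739}{23976} = - \frac{24122003}{94489416}$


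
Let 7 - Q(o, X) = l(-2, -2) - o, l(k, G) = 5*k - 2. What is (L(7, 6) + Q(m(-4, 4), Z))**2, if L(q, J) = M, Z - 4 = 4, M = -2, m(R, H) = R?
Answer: 169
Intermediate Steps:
l(k, G) = -2 + 5*k
Z = 8 (Z = 4 + 4 = 8)
Q(o, X) = 19 + o (Q(o, X) = 7 - ((-2 + 5*(-2)) - o) = 7 - ((-2 - 10) - o) = 7 - (-12 - o) = 7 + (12 + o) = 19 + o)
L(q, J) = -2
(L(7, 6) + Q(m(-4, 4), Z))**2 = (-2 + (19 - 4))**2 = (-2 + 15)**2 = 13**2 = 169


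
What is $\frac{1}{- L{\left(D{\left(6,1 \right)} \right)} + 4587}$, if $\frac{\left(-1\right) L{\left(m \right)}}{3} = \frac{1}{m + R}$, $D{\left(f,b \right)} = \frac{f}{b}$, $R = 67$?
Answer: $\frac{73}{334854} \approx 0.00021801$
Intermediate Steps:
$L{\left(m \right)} = - \frac{3}{67 + m}$ ($L{\left(m \right)} = - \frac{3}{m + 67} = - \frac{3}{67 + m}$)
$\frac{1}{- L{\left(D{\left(6,1 \right)} \right)} + 4587} = \frac{1}{- \frac{-3}{67 + \frac{6}{1}} + 4587} = \frac{1}{- \frac{-3}{67 + 6 \cdot 1} + 4587} = \frac{1}{- \frac{-3}{67 + 6} + 4587} = \frac{1}{- \frac{-3}{73} + 4587} = \frac{1}{\left(-1\right) \left(- \frac{3}{73}\right) + 4587} = \frac{1}{\frac{3}{73} + 4587} = \frac{1}{\frac{334854}{73}} = \frac{73}{334854}$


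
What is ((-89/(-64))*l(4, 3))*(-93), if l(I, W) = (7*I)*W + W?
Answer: -720099/64 ≈ -11252.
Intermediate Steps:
l(I, W) = W + 7*I*W (l(I, W) = 7*I*W + W = W + 7*I*W)
((-89/(-64))*l(4, 3))*(-93) = ((-89/(-64))*(3*(1 + 7*4)))*(-93) = ((-89*(-1/64))*(3*(1 + 28)))*(-93) = (89*(3*29)/64)*(-93) = ((89/64)*87)*(-93) = (7743/64)*(-93) = -720099/64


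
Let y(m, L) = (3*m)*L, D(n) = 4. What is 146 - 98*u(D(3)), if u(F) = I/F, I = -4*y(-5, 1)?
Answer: -1324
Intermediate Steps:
y(m, L) = 3*L*m
I = 60 (I = -12*(-5) = -4*(-15) = 60)
u(F) = 60/F
146 - 98*u(D(3)) = 146 - 5880/4 = 146 - 98*15 = 146 - 1470 = -1324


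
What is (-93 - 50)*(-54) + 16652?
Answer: 24374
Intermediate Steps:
(-93 - 50)*(-54) + 16652 = -143*(-54) + 16652 = 7722 + 16652 = 24374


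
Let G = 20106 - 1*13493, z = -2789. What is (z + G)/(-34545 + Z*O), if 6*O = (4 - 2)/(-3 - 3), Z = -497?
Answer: -68832/621313 ≈ -0.11078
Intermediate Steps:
G = 6613 (G = 20106 - 13493 = 6613)
O = -1/18 (O = ((4 - 2)/(-3 - 3))/6 = (2/(-6))/6 = (2*(-⅙))/6 = (⅙)*(-⅓) = -1/18 ≈ -0.055556)
(z + G)/(-34545 + Z*O) = (-2789 + 6613)/(-34545 - 497*(-1/18)) = 3824/(-34545 + 497/18) = 3824/(-621313/18) = 3824*(-18/621313) = -68832/621313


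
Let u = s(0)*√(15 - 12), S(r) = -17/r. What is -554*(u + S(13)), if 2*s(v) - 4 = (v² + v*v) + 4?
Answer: 9418/13 - 2216*√3 ≈ -3113.8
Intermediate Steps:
s(v) = 4 + v² (s(v) = 2 + ((v² + v*v) + 4)/2 = 2 + ((v² + v²) + 4)/2 = 2 + (2*v² + 4)/2 = 2 + (4 + 2*v²)/2 = 2 + (2 + v²) = 4 + v²)
u = 4*√3 (u = (4 + 0²)*√(15 - 12) = (4 + 0)*√3 = 4*√3 ≈ 6.9282)
-554*(u + S(13)) = -554*(4*√3 - 17/13) = -554*(-17/13 + 4*√3) = 9418/13 - 2216*√3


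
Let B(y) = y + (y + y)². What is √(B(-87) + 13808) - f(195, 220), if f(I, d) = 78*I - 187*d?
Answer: 25930 + √43997 ≈ 26140.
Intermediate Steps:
B(y) = y + 4*y² (B(y) = y + (2*y)² = y + 4*y²)
f(I, d) = -187*d + 78*I
√(B(-87) + 13808) - f(195, 220) = √(-87*(1 + 4*(-87)) + 13808) - (-187*220 + 78*195) = √(-87*(1 - 348) + 13808) - (-41140 + 15210) = √(-87*(-347) + 13808) - 1*(-25930) = √(30189 + 13808) + 25930 = √43997 + 25930 = 25930 + √43997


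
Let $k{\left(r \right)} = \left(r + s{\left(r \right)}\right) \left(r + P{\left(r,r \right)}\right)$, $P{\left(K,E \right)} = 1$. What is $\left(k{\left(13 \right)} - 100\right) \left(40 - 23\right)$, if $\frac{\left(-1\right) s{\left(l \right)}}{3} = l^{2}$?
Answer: $-119272$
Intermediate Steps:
$s{\left(l \right)} = - 3 l^{2}$
$k{\left(r \right)} = \left(1 + r\right) \left(r - 3 r^{2}\right)$ ($k{\left(r \right)} = \left(r - 3 r^{2}\right) \left(r + 1\right) = \left(r - 3 r^{2}\right) \left(1 + r\right) = \left(1 + r\right) \left(r - 3 r^{2}\right)$)
$\left(k{\left(13 \right)} - 100\right) \left(40 - 23\right) = \left(13 \left(1 - 3 \cdot 13^{2} - 26\right) - 100\right) \left(40 - 23\right) = \left(13 \left(1 - 507 - 26\right) - 100\right) 17 = \left(13 \left(-532\right) - 100\right) 17 = \left(-6916 - 100\right) 17 = \left(-7016\right) 17 = -119272$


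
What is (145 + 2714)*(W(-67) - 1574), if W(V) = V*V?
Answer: 8333985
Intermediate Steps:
W(V) = V²
(145 + 2714)*(W(-67) - 1574) = (145 + 2714)*((-67)² - 1574) = 2859*(4489 - 1574) = 2859*2915 = 8333985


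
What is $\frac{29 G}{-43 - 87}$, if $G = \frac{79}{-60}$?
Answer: $\frac{2291}{7800} \approx 0.29372$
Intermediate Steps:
$G = - \frac{79}{60}$ ($G = 79 \left(- \frac{1}{60}\right) = - \frac{79}{60} \approx -1.3167$)
$\frac{29 G}{-43 - 87} = \frac{29 \left(- \frac{79}{60}\right)}{-43 - 87} = - \frac{2291}{60 \left(-130\right)} = \left(- \frac{2291}{60}\right) \left(- \frac{1}{130}\right) = \frac{2291}{7800}$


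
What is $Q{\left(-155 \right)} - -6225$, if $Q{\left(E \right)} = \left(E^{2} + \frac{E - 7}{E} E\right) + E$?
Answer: $29933$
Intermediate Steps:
$Q{\left(E \right)} = -7 + E^{2} + 2 E$ ($Q{\left(E \right)} = \left(E^{2} + \frac{-7 + E}{E} E\right) + E = \left(E^{2} + \left(-7 + E\right)\right) + E = \left(-7 + E + E^{2}\right) + E = -7 + E^{2} + 2 E$)
$Q{\left(-155 \right)} - -6225 = \left(-7 + \left(-155\right)^{2} + 2 \left(-155\right)\right) - -6225 = \left(-7 + 24025 - 310\right) + 6225 = 23708 + 6225 = 29933$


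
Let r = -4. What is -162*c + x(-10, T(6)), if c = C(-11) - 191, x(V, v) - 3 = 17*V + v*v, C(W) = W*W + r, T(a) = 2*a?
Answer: 11965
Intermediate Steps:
C(W) = -4 + W² (C(W) = W*W - 4 = W² - 4 = -4 + W²)
x(V, v) = 3 + v² + 17*V (x(V, v) = 3 + (17*V + v*v) = 3 + (17*V + v²) = 3 + (v² + 17*V) = 3 + v² + 17*V)
c = -74 (c = (-4 + (-11)²) - 191 = (-4 + 121) - 191 = 117 - 191 = -74)
-162*c + x(-10, T(6)) = -162*(-74) + (3 + (2*6)² + 17*(-10)) = 11988 + (3 + 12² - 170) = 11988 + (3 + 144 - 170) = 11988 - 23 = 11965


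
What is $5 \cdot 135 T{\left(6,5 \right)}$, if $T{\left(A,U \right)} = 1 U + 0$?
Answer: $3375$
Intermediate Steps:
$T{\left(A,U \right)} = U$ ($T{\left(A,U \right)} = U + 0 = U$)
$5 \cdot 135 T{\left(6,5 \right)} = 5 \cdot 135 \cdot 5 = 675 \cdot 5 = 3375$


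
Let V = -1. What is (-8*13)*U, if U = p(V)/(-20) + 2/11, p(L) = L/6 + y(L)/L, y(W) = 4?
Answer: -1339/33 ≈ -40.576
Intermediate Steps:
p(L) = 4/L + L/6 (p(L) = L/6 + 4/L = 4/L + L/6)
U = 103/264 (U = (4/(-1) + (1/6)*(-1))/(-20) + 2/11 = (4*(-1) - 1/6)*(-1/20) + 2*(1/11) = (-4 - 1/6)*(-1/20) + 2/11 = -25/6*(-1/20) + 2/11 = 5/24 + 2/11 = 103/264 ≈ 0.39015)
(-8*13)*U = -8*13*(103/264) = -104*103/264 = -1339/33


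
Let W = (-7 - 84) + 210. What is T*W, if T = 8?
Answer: 952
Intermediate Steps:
W = 119 (W = -91 + 210 = 119)
T*W = 8*119 = 952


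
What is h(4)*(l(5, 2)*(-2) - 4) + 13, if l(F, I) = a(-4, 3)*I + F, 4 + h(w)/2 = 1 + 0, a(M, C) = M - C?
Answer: -71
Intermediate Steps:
h(w) = -6 (h(w) = -8 + 2*(1 + 0) = -8 + 2*1 = -8 + 2 = -6)
l(F, I) = F - 7*I (l(F, I) = (-4 - 1*3)*I + F = (-4 - 3)*I + F = -7*I + F = F - 7*I)
h(4)*(l(5, 2)*(-2) - 4) + 13 = -6*((5 - 7*2)*(-2) - 4) + 13 = -6*((5 - 14)*(-2) - 4) + 13 = -6*(-9*(-2) - 4) + 13 = -6*(18 - 4) + 13 = -6*14 + 13 = -84 + 13 = -71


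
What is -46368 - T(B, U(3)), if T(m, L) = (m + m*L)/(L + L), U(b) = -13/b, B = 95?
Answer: -603259/13 ≈ -46405.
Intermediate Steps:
T(m, L) = (m + L*m)/(2*L) (T(m, L) = (m + L*m)/((2*L)) = (m + L*m)*(1/(2*L)) = (m + L*m)/(2*L))
-46368 - T(B, U(3)) = -46368 - 95*(1 - 13/3)/(2*((-13/3))) = -46368 - 95*(1 - 13*⅓)/(2*((-13*⅓))) = -46368 - 95*(1 - 13/3)/(2*(-13/3)) = -46368 - 95*(-3)*(-10)/(2*13*3) = -46368 - 1*475/13 = -46368 - 475/13 = -603259/13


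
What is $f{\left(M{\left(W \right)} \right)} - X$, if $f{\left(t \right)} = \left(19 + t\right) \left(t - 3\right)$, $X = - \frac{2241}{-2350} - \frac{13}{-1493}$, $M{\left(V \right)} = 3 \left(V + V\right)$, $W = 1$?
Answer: $\frac{259764887}{3508550} \approx 74.038$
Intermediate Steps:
$M{\left(V \right)} = 6 V$ ($M{\left(V \right)} = 3 \cdot 2 V = 6 V$)
$X = \frac{3376363}{3508550}$ ($X = \left(-2241\right) \left(- \frac{1}{2350}\right) - - \frac{13}{1493} = \frac{2241}{2350} + \frac{13}{1493} = \frac{3376363}{3508550} \approx 0.96232$)
$f{\left(t \right)} = \left(-3 + t\right) \left(19 + t\right)$ ($f{\left(t \right)} = \left(19 + t\right) \left(-3 + t\right) = \left(-3 + t\right) \left(19 + t\right)$)
$f{\left(M{\left(W \right)} \right)} - X = \left(-57 + \left(6 \cdot 1\right)^{2} + 16 \cdot 6 \cdot 1\right) - \frac{3376363}{3508550} = \left(-57 + 6^{2} + 16 \cdot 6\right) - \frac{3376363}{3508550} = \left(-57 + 36 + 96\right) - \frac{3376363}{3508550} = 75 - \frac{3376363}{3508550} = \frac{259764887}{3508550}$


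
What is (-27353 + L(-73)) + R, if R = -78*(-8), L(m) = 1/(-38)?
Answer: -1015703/38 ≈ -26729.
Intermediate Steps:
L(m) = -1/38
R = 624
(-27353 + L(-73)) + R = (-27353 - 1/38) + 624 = -1039415/38 + 624 = -1015703/38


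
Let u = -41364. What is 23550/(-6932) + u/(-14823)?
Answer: -1154563/1902834 ≈ -0.60676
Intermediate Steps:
23550/(-6932) + u/(-14823) = 23550/(-6932) - 41364/(-14823) = 23550*(-1/6932) - 41364*(-1/14823) = -11775/3466 + 1532/549 = -1154563/1902834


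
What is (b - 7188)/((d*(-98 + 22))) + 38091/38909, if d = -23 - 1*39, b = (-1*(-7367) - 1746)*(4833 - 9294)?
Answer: -975754301529/183339208 ≈ -5322.1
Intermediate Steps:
b = -25075281 (b = (7367 - 1746)*(-4461) = 5621*(-4461) = -25075281)
d = -62 (d = -23 - 39 = -62)
(b - 7188)/((d*(-98 + 22))) + 38091/38909 = (-25075281 - 7188)/((-62*(-98 + 22))) + 38091/38909 = -25082469/((-62*(-76))) + 38091*(1/38909) = -25082469/4712 + 38091/38909 = -975754301529/183339208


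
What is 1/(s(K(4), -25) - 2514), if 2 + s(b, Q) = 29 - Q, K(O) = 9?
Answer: -1/2462 ≈ -0.00040617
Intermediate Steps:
s(b, Q) = 27 - Q (s(b, Q) = -2 + (29 - Q) = 27 - Q)
1/(s(K(4), -25) - 2514) = 1/((27 - 1*(-25)) - 2514) = 1/((27 + 25) - 2514) = 1/(52 - 2514) = 1/(-2462) = -1/2462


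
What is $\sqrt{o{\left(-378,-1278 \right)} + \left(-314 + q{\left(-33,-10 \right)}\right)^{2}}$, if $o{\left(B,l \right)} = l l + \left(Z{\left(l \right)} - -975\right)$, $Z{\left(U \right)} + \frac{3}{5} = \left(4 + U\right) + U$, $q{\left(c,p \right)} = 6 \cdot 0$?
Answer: $\frac{2 \sqrt{10814390}}{5} \approx 1315.4$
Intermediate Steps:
$q{\left(c,p \right)} = 0$
$Z{\left(U \right)} = \frac{17}{5} + 2 U$ ($Z{\left(U \right)} = - \frac{3}{5} + \left(\left(4 + U\right) + U\right) = - \frac{3}{5} + \left(4 + 2 U\right) = \frac{17}{5} + 2 U$)
$o{\left(B,l \right)} = \frac{4892}{5} + l^{2} + 2 l$ ($o{\left(B,l \right)} = l l + \left(\left(\frac{17}{5} + 2 l\right) - -975\right) = l^{2} + \left(\left(\frac{17}{5} + 2 l\right) + 975\right) = l^{2} + \left(\frac{4892}{5} + 2 l\right) = \frac{4892}{5} + l^{2} + 2 l$)
$\sqrt{o{\left(-378,-1278 \right)} + \left(-314 + q{\left(-33,-10 \right)}\right)^{2}} = \sqrt{\left(\frac{4892}{5} + \left(-1278\right)^{2} + 2 \left(-1278\right)\right) + \left(-314 + 0\right)^{2}} = \sqrt{\left(\frac{4892}{5} + 1633284 - 2556\right) + \left(-314\right)^{2}} = \sqrt{\frac{8158532}{5} + 98596} = \sqrt{\frac{8651512}{5}} = \frac{2 \sqrt{10814390}}{5}$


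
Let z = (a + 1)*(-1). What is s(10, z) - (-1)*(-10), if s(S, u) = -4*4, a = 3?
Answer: -26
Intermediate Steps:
z = -4 (z = (3 + 1)*(-1) = 4*(-1) = -4)
s(S, u) = -16
s(10, z) - (-1)*(-10) = -16 - (-1)*(-10) = -16 - 1*10 = -16 - 10 = -26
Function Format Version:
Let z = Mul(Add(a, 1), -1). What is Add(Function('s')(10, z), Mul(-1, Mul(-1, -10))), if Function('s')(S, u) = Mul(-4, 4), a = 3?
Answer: -26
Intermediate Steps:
z = -4 (z = Mul(Add(3, 1), -1) = Mul(4, -1) = -4)
Function('s')(S, u) = -16
Add(Function('s')(10, z), Mul(-1, Mul(-1, -10))) = Add(-16, Mul(-1, Mul(-1, -10))) = Add(-16, Mul(-1, 10)) = Add(-16, -10) = -26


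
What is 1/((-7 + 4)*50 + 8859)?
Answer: 1/8709 ≈ 0.00011482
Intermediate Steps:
1/((-7 + 4)*50 + 8859) = 1/(-3*50 + 8859) = 1/(-150 + 8859) = 1/8709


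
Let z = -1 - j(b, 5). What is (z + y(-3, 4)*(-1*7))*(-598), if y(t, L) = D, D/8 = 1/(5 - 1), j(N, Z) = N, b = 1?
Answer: 9568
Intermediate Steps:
D = 2 (D = 8/(5 - 1) = 8/4 = 8*(1/4) = 2)
z = -2 (z = -1 - 1*1 = -1 - 1 = -2)
y(t, L) = 2
(z + y(-3, 4)*(-1*7))*(-598) = (-2 + 2*(-1*7))*(-598) = (-2 + 2*(-7))*(-598) = (-2 - 14)*(-598) = -16*(-598) = 9568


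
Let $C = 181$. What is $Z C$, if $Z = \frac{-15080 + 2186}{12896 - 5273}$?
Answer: $- \frac{111134}{363} \approx -306.15$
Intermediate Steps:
$Z = - \frac{614}{363}$ ($Z = - \frac{12894}{7623} = \left(-12894\right) \frac{1}{7623} = - \frac{614}{363} \approx -1.6915$)
$Z C = \left(- \frac{614}{363}\right) 181 = - \frac{111134}{363}$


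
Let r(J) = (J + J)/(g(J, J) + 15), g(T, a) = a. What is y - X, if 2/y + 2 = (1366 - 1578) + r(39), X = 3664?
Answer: -7009250/1913 ≈ -3664.0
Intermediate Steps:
r(J) = 2*J/(15 + J) (r(J) = (J + J)/(J + 15) = (2*J)/(15 + J) = 2*J/(15 + J))
y = -18/1913 (y = 2/(-2 + ((1366 - 1578) + 2*39/(15 + 39))) = 2/(-2 + (-212 + 2*39/54)) = 2/(-2 + (-212 + 2*39*(1/54))) = 2/(-2 + (-212 + 13/9)) = 2/(-2 - 1895/9) = 2/(-1913/9) = 2*(-9/1913) = -18/1913 ≈ -0.0094093)
y - X = -18/1913 - 1*3664 = -18/1913 - 3664 = -7009250/1913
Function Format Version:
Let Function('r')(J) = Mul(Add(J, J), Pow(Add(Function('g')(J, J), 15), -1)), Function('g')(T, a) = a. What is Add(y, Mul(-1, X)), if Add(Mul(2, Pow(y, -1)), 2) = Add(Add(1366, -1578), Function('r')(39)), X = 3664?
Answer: Rational(-7009250, 1913) ≈ -3664.0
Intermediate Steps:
Function('r')(J) = Mul(2, J, Pow(Add(15, J), -1)) (Function('r')(J) = Mul(Add(J, J), Pow(Add(J, 15), -1)) = Mul(Mul(2, J), Pow(Add(15, J), -1)) = Mul(2, J, Pow(Add(15, J), -1)))
y = Rational(-18, 1913) (y = Mul(2, Pow(Add(-2, Add(Add(1366, -1578), Mul(2, 39, Pow(Add(15, 39), -1)))), -1)) = Mul(2, Pow(Add(-2, Add(-212, Mul(2, 39, Pow(54, -1)))), -1)) = Mul(2, Pow(Add(-2, Add(-212, Mul(2, 39, Rational(1, 54)))), -1)) = Mul(2, Pow(Add(-2, Add(-212, Rational(13, 9))), -1)) = Mul(2, Pow(Add(-2, Rational(-1895, 9)), -1)) = Mul(2, Pow(Rational(-1913, 9), -1)) = Mul(2, Rational(-9, 1913)) = Rational(-18, 1913) ≈ -0.0094093)
Add(y, Mul(-1, X)) = Add(Rational(-18, 1913), Mul(-1, 3664)) = Add(Rational(-18, 1913), -3664) = Rational(-7009250, 1913)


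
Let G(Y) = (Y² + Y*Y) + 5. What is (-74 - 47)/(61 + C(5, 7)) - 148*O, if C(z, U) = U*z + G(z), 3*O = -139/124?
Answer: 765340/14043 ≈ 54.500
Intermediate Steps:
G(Y) = 5 + 2*Y² (G(Y) = (Y² + Y²) + 5 = 2*Y² + 5 = 5 + 2*Y²)
O = -139/372 (O = (-139/124)/3 = (-139*1/124)/3 = (⅓)*(-139/124) = -139/372 ≈ -0.37366)
C(z, U) = 5 + 2*z² + U*z (C(z, U) = U*z + (5 + 2*z²) = 5 + 2*z² + U*z)
(-74 - 47)/(61 + C(5, 7)) - 148*O = (-74 - 47)/(61 + (5 + 2*5² + 7*5)) - 148*(-139/372) = -121/(61 + (5 + 2*25 + 35)) + 5143/93 = -121/(61 + (5 + 50 + 35)) + 5143/93 = -121/(61 + 90) + 5143/93 = -121/151 + 5143/93 = 765340/14043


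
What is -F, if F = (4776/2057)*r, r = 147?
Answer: -702072/2057 ≈ -341.31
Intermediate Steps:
F = 702072/2057 (F = (4776/2057)*147 = 702072/2057 ≈ 341.31)
-F = -1*702072/2057 = -702072/2057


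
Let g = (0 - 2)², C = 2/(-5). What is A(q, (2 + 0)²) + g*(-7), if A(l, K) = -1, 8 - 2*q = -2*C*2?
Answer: -29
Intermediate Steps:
C = -⅖ (C = 2*(-⅕) = -⅖ ≈ -0.40000)
g = 4 (g = (-2)² = 4)
q = 16/5 (q = 4 - (-2*(-⅖))*2/2 = 4 - 2*2/5 = 4 - ½*8/5 = 4 - ⅘ = 16/5 ≈ 3.2000)
A(q, (2 + 0)²) + g*(-7) = -1 + 4*(-7) = -1 - 28 = -29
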